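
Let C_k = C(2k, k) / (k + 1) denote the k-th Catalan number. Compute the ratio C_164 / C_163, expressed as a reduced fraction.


Using C_k = (2k)! / (k! (k+1)!), the ratio C_{k+1}/C_k simplifies to
C_{k+1}/C_k = [(2k+2)! / ((k+1)! (k+2)!)] * [k! (k+1)! / (2k)!]
 = (2k+2)(2k+1) / ((k+1)(k+2)) = 2(2k+1) / (k+2).
For k = 163: 2(2*163 + 1) / (163 + 2) = 654/165 = 218/55.

218/55


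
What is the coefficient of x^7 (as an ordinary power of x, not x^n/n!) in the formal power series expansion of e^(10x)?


The exponential series is e^y = sum_{k>=0} y^k / k!. Substituting y = 10x gives
e^(10x) = sum_{k>=0} 10^k x^k / k!.
So the coefficient of x^n is a^n/n! with a = 10, n = 7:
10^7 / 7! = 10000000/5040 = 125000/63

125000/63


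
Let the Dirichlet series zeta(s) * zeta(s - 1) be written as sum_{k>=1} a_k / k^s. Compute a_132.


Convolution gives a_k = sum_{d | k} d * 1 = sum_{d | k} d = sigma(k), the sum of positive divisors of k.
For k = 132, the divisors are 1, 2, 3, 4, 6, 11, 12, 22, 33, 44, 66, 132, so
sigma(132) = 1 + 2 + 3 + 4 + 6 + 11 + 12 + 22 + 33 + 44 + 66 + 132 = 336.

336


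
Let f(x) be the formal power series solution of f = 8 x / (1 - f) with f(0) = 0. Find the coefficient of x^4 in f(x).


Apply Lagrange inversion: f = 8 x * phi(f) with phi(t) = 1/(1 - t), so
[x^n] f = 8^n * (1/n) [t^(n-1)] phi(t)^n = 8^n * (1/n) [t^(n-1)] (1 - t)^(-n) = 8^n * (1/n) C(2n - 2, n - 1) = 8^n * C_{n-1}.
For n = 4: C_3 = C(6, 3) / 4 = 20/4 = 5.
With the 8^4 = 4096 factor, the coefficient is 4096 * 5 = 20480.

20480


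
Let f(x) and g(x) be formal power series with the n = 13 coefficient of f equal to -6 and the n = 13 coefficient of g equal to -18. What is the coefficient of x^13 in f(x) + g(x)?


Addition of formal power series is termwise.
The coefficient of x^13 in f + g = -6 + -18
= -24

-24


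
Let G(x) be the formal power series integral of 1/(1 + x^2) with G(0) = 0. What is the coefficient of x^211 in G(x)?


1/(1 + x^2) = sum_{j>=0} (-1)^j x^(2j). Integrating termwise with G(0) = 0:
G(x) = sum_{j>=0} (-1)^j x^(2j+1) / (2j+1) = arctan(x).
Only odd powers are nonzero. For x^211 write 211 = 2*105 + 1, giving
(-1)^105 / 211 = -1/211 = -1/211.

-1/211


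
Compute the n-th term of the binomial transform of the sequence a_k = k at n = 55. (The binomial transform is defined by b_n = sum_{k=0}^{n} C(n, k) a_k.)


With a_k = k, b_n = sum_{k=0}^{n} C(n, k) k. Using k * C(n, k) = n * C(n-1, k-1) gives b_n = n * sum_{k>=1} C(n-1, k-1) = n * 2^(n-1).
For n = 55: 55 * 2^54 = 55 * 18014398509481984 = 990791918021509120.

990791918021509120


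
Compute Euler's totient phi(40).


phi(n) counts integers in [1, n] coprime to n. Using the multiplicative formula phi(n) = n * prod_{p | n} (1 - 1/p):
40 = 2^3 * 5, so
phi(40) = 40 * (1 - 1/2) * (1 - 1/5) = 16.

16


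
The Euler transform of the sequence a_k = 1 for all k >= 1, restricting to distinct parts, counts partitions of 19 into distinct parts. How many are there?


Partitions of 19 into distinct parts can be computed via generating function.
Product (1+x)(1+x^2)(1+x^3)...
The coefficient of x^19 = 54

54


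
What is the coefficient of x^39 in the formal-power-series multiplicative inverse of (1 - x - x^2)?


Let the inverse be f(x) = sum_{k>=0} a_k x^k. From f(x) * (1 - x - x^2) = 1 and matching coefficients:
 x^0: a_0 = 1.
 x^1: a_1 - a_0 = 0, so a_1 = 1.
 x^k (k >= 2): a_k - a_{k-1} - a_{k-2} = 0, i.e. a_k = a_{k-1} + a_{k-2}.
This is the Fibonacci-type recurrence shifted so that a_0 = a_1 = 1.
Iterating: a_0=1, a_1=1, a_2=2, a_3=3, a_4=5, a_5=8, a_6=13, a_7=21, a_8=34, a_9=55, ...
a_39 = 102334155.

102334155


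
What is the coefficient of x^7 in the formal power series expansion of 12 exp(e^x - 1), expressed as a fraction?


exp(e^x - 1) is the exponential generating function for the Bell numbers Bell_k: exp(e^x - 1) = sum_{k>=0} Bell_k x^k / k!.
So the coefficient of x^7 in 12 exp(e^x - 1) is 12 Bell_7 / 7!.
Computing: Bell_7 = 877 and 7! = 5040, giving
12 * 877/5040 = 877/420.

877/420


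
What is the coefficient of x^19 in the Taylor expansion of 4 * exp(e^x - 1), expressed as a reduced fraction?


exp(e^x - 1) = sum_{k>=0} Bell_k x^k / k!, where Bell_k is the k-th Bell number.
So the coefficient of x^19 is 4 * Bell_19 / 19!.
Computing: Bell_19 = 5832742205057 and 19! = 121645100408832000, giving
4 * 5832742205057/121645100408832000 = 5832742205057/30411275102208000.

5832742205057/30411275102208000


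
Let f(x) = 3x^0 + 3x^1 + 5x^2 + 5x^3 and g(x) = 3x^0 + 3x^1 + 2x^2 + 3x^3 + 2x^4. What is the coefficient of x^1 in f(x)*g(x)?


Cauchy product at x^1:
3*3 + 3*3
= 18

18


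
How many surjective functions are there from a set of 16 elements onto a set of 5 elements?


By inclusion-exclusion on which target elements are missed, the number of surjections from an n-set onto a k-set is
surj(n, k) = sum_{j=0}^{k} (-1)^j C(k, j) (k - j)^n.
Equivalently surj(n, k) = k! * S(n, k), where S(n, k) is the Stirling number of the second kind.
For n = 16, k = 5:
S(16, 5) = 1096190550, so
surj = 5! * 1096190550 = 120 * 1096190550 = 131542866000.

131542866000


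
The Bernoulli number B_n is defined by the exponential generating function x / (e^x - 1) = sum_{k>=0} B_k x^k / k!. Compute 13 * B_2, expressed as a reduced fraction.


Bernoulli numbers can also be computed recursively via B_0 = 1 and sum_{j=0}^{m} C(m+1, j) B_j = 0 for m >= 1. Odd-index Bernoulli numbers vanish for k >= 3.
Computing B_2 = 1/6, so 13 * B_2 = 13 * 1/6 = 13/6.

13/6


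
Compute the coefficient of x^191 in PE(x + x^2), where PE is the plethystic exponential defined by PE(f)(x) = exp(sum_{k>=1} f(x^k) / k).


With f(x) = x + x^2, the exponent is sum_{k>=1} (x^k + x^(2k)) / k = -ln(1 - x) - ln(1 - x^2). Exponentiating:
PE(x + x^2) = 1 / ((1 - x)(1 - x^2)).
This is the generating function for partitions of n into parts of size 1 or 2. The number of 2's can be any j in 0..95, and the rest are 1's, so
[x^191] = floor(191/2) + 1 = 96.

96


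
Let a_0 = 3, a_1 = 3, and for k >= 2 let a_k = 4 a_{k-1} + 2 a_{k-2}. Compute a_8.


Iterating the recurrence forward:
a_0 = 3
a_1 = 3
a_2 = 4*3 + 2*3 = 18
a_3 = 4*18 + 2*3 = 78
a_4 = 4*78 + 2*18 = 348
a_5 = 4*348 + 2*78 = 1548
a_6 = 4*1548 + 2*348 = 6888
a_7 = 4*6888 + 2*1548 = 30648
a_8 = 4*30648 + 2*6888 = 136368
So a_8 = 136368.

136368


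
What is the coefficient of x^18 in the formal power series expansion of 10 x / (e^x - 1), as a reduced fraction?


The exponential generating function for Bernoulli numbers is
x / (e^x - 1) = sum_{k>=0} B_k x^k / k!.
So the coefficient of x^18 in 10 x / (e^x - 1) is 10 B_18 / 18!.
Computing: B_18 = 43867/798, 18! = 6402373705728000, giving
10 * 43867/798 / 6402373705728000 = 43867/510909421717094400.

43867/510909421717094400


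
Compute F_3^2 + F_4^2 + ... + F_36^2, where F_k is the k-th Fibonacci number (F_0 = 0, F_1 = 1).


There is a standard identity sum_{k=0}^{N} F_k^2 = F_N * F_{N+1} (proved inductively from the telescoping relation F_k^2 = F_k F_{k+1} - F_{k-1} F_k). Then
sum_{k=3}^{36} F_k^2 = F_36 F_37 - F_2 F_3.
Computing: F_36 = 14930352, F_37 = 24157817, F_2 = 1, F_3 = 2.
Sum = 14930352 * 24157817 - 1 * 2 = 360684711361582.

360684711361582


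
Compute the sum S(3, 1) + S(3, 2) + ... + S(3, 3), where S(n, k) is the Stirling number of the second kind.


By definition, S(n, k) counts partitions of an n-set into exactly k nonempty blocks.
Computing row n = 3 for k = 1..3:
S(3, k): 1, 3, 1
Sum = 5. (This equals Bell_3 since the sum runs over all k.)

5


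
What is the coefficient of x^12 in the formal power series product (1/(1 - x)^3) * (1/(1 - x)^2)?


Combine the factors: (1/(1 - x)^3) * (1/(1 - x)^2) = 1/(1 - x)^5.
Then use 1/(1 - x)^r = sum_{k>=0} C(k + r - 1, r - 1) x^k with r = 5 and k = 12:
C(16, 4) = 1820.

1820


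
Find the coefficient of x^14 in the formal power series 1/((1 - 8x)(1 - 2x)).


By partial fractions or Cauchy convolution:
The coefficient equals sum_{k=0}^{14} 8^k * 2^(14-k).
= 5864062009344

5864062009344


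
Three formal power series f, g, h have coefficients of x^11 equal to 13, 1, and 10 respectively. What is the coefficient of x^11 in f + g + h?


Series addition is componentwise:
13 + 1 + 10
= 24

24


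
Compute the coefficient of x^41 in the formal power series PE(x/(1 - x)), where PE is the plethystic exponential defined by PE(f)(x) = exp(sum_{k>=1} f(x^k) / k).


For f(x) = x/(1 - x) we have
sum_{k>=1} f(x^k) / k = sum_{k>=1} (1/k) * x^k / (1 - x^k) = sum_{k, m >= 1} x^(k m) / k,
which after exponentiating simplifies to
PE(x/(1 - x)) = prod_{k>=1} 1 / (1 - x^k).
This is the generating function for the partition function p(n), so the coefficient of x^41 is p(41).
Computing p(41) by dynamic programming over parts 1, 2, ..., 41: p(41) = 44583.

44583


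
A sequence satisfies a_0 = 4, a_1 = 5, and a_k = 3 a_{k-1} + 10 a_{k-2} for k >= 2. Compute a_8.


The characteristic equation is t^2 - 3 t - 10 = 0, with roots r_1 = 5 and r_2 = -2 (so c_1 = r_1 + r_2, c_2 = -r_1 r_2 as required).
One can use the closed form a_n = A r_1^n + B r_2^n, but direct iteration is more reliable:
a_0 = 4, a_1 = 5, a_2 = 55, a_3 = 215, a_4 = 1195, a_5 = 5735, a_6 = 29155, a_7 = 144815, a_8 = 725995.
So a_8 = 725995.

725995


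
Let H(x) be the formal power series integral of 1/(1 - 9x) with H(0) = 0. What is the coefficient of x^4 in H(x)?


1/(1 - 9x) = sum_{k>=0} 9^k x^k. Integrating termwise with H(0) = 0:
H(x) = sum_{k>=0} 9^k x^(k+1) / (k+1) = sum_{m>=1} 9^(m-1) x^m / m.
For m = 4: 9^3/4 = 729/4 = 729/4.

729/4


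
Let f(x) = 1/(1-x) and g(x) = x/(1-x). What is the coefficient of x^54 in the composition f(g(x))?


First simplify the composition: f(g(x)) = 1/(1 - x/(1-x)) = (1-x)/((1-x) - x) = (1-x)/(1-2x).
Now extract the coefficient. Write (1-x)/(1-2x) = 1/(1-2x) - x/(1-2x).
The coefficient of x^n in 1/(1-2x) is 2^n, and in x/(1-2x) is 2^(n-1) (for n >= 1).
So the coefficient of x^54 is 2^54 - 2^53 = 18014398509481984 - 9007199254740992 = 9007199254740992.

9007199254740992


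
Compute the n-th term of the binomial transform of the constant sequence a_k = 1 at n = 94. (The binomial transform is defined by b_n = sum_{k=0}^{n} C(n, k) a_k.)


With a_k = 1 for all k, b_n = sum_{k=0}^{n} C(n, k) = 2^n by the binomial theorem.
For n = 94: 2^94 = 19807040628566084398385987584.

19807040628566084398385987584


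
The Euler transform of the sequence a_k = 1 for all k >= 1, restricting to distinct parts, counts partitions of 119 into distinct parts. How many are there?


Partitions of 119 into distinct parts can be computed via generating function.
Product (1+x)(1+x^2)(1+x^3)...
The coefficient of x^119 = 2032290

2032290


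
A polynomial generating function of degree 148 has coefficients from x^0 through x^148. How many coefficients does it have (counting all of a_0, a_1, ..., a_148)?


A polynomial of degree 148 takes the form a_0 + a_1 x + ... + a_148 x^148.
The number of coefficients is 148 + 1 = 149.

149


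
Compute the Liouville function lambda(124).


The Liouville function is lambda(k) = (-1)^Omega(k), where Omega(k) counts the prime factors of k with multiplicity.
Factoring: 124 = 2 * 2 * 31, so Omega(124) = 3.
lambda(124) = (-1)^3 = -1.

-1


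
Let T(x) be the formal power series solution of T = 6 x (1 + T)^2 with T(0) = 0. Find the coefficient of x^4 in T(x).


Apply the Lagrange inversion formula: if T = 6 x * phi(T) with phi(t) = (1 + t)^2, then [x^n] T = 6^n * (1/n) [t^(n-1)] phi(t)^n = 6^n * (1/n) [t^(n-1)] (1 + t)^(2n) = 6^n * (1/n) C(2n, n-1).
Using the identity C(2n, n-1) = C(2n, n) * n / (n+1), the unscaled factor equals C(2n, n) / (n+1) = C_n, the n-th Catalan number.
For n = 4: C_4 = C(8, 4) / 5 = 70/5 = 14.
With the 6^4 = 1296 factor, the coefficient is 1296 * 14 = 18144.

18144


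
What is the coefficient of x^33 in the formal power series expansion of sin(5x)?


The Maclaurin series is sin(t) = sum_{k>=0} (-1)^k t^(2k+1) / (2k+1)!, so substituting t = 5x, only odd powers of x are nonzero, with coefficient of x^(2k+1) equal to (-1)^k 5^(2k+1) / (2k+1)!.
Write 33 = 2*16 + 1, giving the coefficient (-1)^16 * 5^33 / 33! = 116415321826934814453125/8683317618811886495518194401280000000 = 1490116119384765625/111146465520792147142632888336384.

1490116119384765625/111146465520792147142632888336384


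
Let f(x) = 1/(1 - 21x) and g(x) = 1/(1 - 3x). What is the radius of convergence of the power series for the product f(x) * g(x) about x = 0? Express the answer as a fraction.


The radius of 1/(1 - 21x) is 1/21 (nearest singularity at x = 1/21), and the radius of 1/(1 - 3x) is 1/3.
The product f(x)*g(x) = 1/((1 - 21x)(1 - 3x)) has singularities at both 1/21 and 1/3, so its radius of convergence is the distance to the nearest one:
min(1/21, 1/3) = 1/21.

1/21


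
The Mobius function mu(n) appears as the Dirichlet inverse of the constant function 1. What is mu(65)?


65 = 5 * 13 (all distinct primes).
mu(65) = (-1)^2 = 1

1


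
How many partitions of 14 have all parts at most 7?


Using the generating function (1-x)^(-1)(1-x^2)^(-1)...(1-x^7)^(-1),
the coefficient of x^14 counts these restricted partitions.
Result = 105

105


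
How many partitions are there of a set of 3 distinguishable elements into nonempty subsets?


Bell_3 can be computed from the Bell triangle or from Dobinski's identity Bell_n = (1/e) * sum_{k>=0} k^n / k!.
Computing Bell_3 = 5.

5


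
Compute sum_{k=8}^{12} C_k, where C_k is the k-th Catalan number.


C_8 through C_12: 1430, 4862, 16796, 58786, 208012
Sum = 1430 + 4862 + 16796 + 58786 + 208012
= 289886

289886


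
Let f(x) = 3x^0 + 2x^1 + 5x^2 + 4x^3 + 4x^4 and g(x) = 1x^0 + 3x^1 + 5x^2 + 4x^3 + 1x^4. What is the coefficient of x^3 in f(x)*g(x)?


Cauchy product at x^3:
3*4 + 2*5 + 5*3 + 4*1
= 41

41


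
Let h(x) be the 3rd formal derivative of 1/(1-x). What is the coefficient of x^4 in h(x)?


Differentiating 3 times: d^3/dx^3 [1/(1-x)] = 3!/(1-x)^4.
The expansion 1/(1-x)^4 = sum_{k>=0} C(k+3, 3) x^k, so the coefficient of x^n in 3!/(1-x)^4 is 3! * C(n+3, 3).
For n = 4: 6 * C(7, 3) = 6 * 35 = 210

210


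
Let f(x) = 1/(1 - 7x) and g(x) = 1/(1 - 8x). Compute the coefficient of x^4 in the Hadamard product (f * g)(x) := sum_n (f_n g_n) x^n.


f has coefficients f_k = 7^k and g has coefficients g_k = 8^k, so the Hadamard product has coefficient (f*g)_k = 7^k * 8^k = 56^k.
For k = 4: 56^4 = 9834496.

9834496


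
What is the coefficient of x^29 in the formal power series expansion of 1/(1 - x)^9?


The negative binomial / multiset identity is
1/(1 - x)^r = sum_{k>=0} C(k + r - 1, r - 1) x^k.
Here r = 9 and k = 29, so the coefficient is
C(29 + 8, 8) = C(37, 8)
= 38608020

38608020


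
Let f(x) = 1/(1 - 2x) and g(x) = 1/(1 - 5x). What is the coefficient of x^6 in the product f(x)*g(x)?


The coefficient of x^n in f*g is the Cauchy product: sum_{k=0}^{n} a^k * b^(n-k).
With a=2, b=5, n=6:
sum_{k=0}^{6} 2^k * 5^(6-k)
= 25999

25999


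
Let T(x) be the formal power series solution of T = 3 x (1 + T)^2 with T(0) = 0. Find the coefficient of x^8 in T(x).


Apply the Lagrange inversion formula: if T = 3 x * phi(T) with phi(t) = (1 + t)^2, then [x^n] T = 3^n * (1/n) [t^(n-1)] phi(t)^n = 3^n * (1/n) [t^(n-1)] (1 + t)^(2n) = 3^n * (1/n) C(2n, n-1).
Using the identity C(2n, n-1) = C(2n, n) * n / (n+1), the unscaled factor equals C(2n, n) / (n+1) = C_n, the n-th Catalan number.
For n = 8: C_8 = C(16, 8) / 9 = 12870/9 = 1430.
With the 3^8 = 6561 factor, the coefficient is 6561 * 1430 = 9382230.

9382230


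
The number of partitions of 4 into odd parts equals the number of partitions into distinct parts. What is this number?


Computing partitions of 4 into odd parts (1, 3, 5, ...):
Using the generating function prod_{k>=0} 1/(1-x^(2k+1)),
the count is 2

2


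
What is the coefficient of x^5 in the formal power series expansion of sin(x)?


The Maclaurin series is sin(t) = sum_{k>=0} (-1)^k t^(2k+1) / (2k+1)!, so substituting t = x, only odd powers of x are nonzero, with coefficient of x^(2k+1) equal to (-1)^k / (2k+1)!.
Write 5 = 2*2 + 1, giving the coefficient (-1)^2 / 5! = 1/120 = 1/120.

1/120


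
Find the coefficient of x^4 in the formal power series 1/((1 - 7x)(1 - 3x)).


By partial fractions or Cauchy convolution:
The coefficient equals sum_{k=0}^{4} 7^k * 3^(4-k).
= 4141

4141


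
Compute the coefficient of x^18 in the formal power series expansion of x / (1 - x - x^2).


Let f(x) = sum_{k>=0} a_k x^k. Multiplying f(x) * (1 - x - x^2) = x and matching coefficients gives a_0 = 0, a_1 = 1, and a_k = a_{k-1} + a_{k-2} for k >= 2. These are the Fibonacci numbers F_k.
Iterating from F_0 = 0, F_1 = 1:
F_0=0, F_1=1, F_2=1, F_3=2, F_4=3, F_5=5, F_6=8, F_7=13, F_8=21, F_9=34, ...
F_18 = 2584.

2584


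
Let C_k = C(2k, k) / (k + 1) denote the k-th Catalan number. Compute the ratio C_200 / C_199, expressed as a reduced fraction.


Using C_k = (2k)! / (k! (k+1)!), the ratio C_{k+1}/C_k simplifies to
C_{k+1}/C_k = [(2k+2)! / ((k+1)! (k+2)!)] * [k! (k+1)! / (2k)!]
 = (2k+2)(2k+1) / ((k+1)(k+2)) = 2(2k+1) / (k+2).
For k = 199: 2(2*199 + 1) / (199 + 2) = 798/201 = 266/67.

266/67


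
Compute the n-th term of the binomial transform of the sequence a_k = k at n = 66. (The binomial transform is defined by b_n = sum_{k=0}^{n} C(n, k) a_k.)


With a_k = k, b_n = sum_{k=0}^{n} C(n, k) k. Using k * C(n, k) = n * C(n-1, k-1) gives b_n = n * sum_{k>=1} C(n-1, k-1) = n * 2^(n-1).
For n = 66: 66 * 2^65 = 66 * 36893488147419103232 = 2434970217729660813312.

2434970217729660813312


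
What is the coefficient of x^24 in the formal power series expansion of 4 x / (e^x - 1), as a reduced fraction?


The exponential generating function for Bernoulli numbers is
x / (e^x - 1) = sum_{k>=0} B_k x^k / k!.
So the coefficient of x^24 in 4 x / (e^x - 1) is 4 B_24 / 24!.
Computing: B_24 = -236364091/2730, 24! = 620448401733239439360000, giving
4 * -236364091/2730 / 620448401733239439360000 = -236364091/423456034182935917363200000.

-236364091/423456034182935917363200000


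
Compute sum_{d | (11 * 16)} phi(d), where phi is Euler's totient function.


First, 11 * 16 = 176. One classical identity is sum_{d | n} phi(d) = n (each k in [1, n] has a unique gcd with n, and among the k's with gcd(k, n) = n/d there are phi(d) of them). So the sum equals 176. We also verify directly:
Divisors of 176: 1, 2, 4, 8, 11, 16, 22, 44, 88, 176.
phi values: 1, 1, 2, 4, 10, 8, 10, 20, 40, 80.
Sum = 176.

176


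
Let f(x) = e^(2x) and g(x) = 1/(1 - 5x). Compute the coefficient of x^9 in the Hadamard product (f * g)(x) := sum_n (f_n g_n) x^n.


Expanding: f_k = 2^k/k! (from e^(2x)) and g_k = 5^k (from 1/(1 - 5x)). So the Hadamard coefficient (f * g)_k = 2^k 5^k / k! = (10)^k / k!.
For k = 9: 10^9/9! = 1000000000/362880 = 1562500/567.

1562500/567


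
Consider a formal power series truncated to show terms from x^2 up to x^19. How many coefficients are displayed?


From x^2 to x^19 inclusive, the count is 19 - 2 + 1 = 18.

18


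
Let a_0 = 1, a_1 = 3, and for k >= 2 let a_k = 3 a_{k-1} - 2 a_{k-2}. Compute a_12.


Iterating the recurrence forward:
a_0 = 1
a_1 = 3
a_2 = 3*3 - 2*1 = 7
a_3 = 3*7 - 2*3 = 15
a_4 = 3*15 - 2*7 = 31
a_5 = 3*31 - 2*15 = 63
a_6 = 3*63 - 2*31 = 127
a_7 = 3*127 - 2*63 = 255
a_8 = 3*255 - 2*127 = 511
a_9 = 3*511 - 2*255 = 1023
a_10 = 3*1023 - 2*511 = 2047
a_11 = 3*2047 - 2*1023 = 4095
a_12 = 3*4095 - 2*2047 = 8191
So a_12 = 8191.

8191


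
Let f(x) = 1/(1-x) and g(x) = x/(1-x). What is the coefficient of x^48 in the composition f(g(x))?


First simplify the composition: f(g(x)) = 1/(1 - x/(1-x)) = (1-x)/((1-x) - x) = (1-x)/(1-2x).
Now extract the coefficient. Write (1-x)/(1-2x) = 1/(1-2x) - x/(1-2x).
The coefficient of x^n in 1/(1-2x) is 2^n, and in x/(1-2x) is 2^(n-1) (for n >= 1).
So the coefficient of x^48 is 2^48 - 2^47 = 281474976710656 - 140737488355328 = 140737488355328.

140737488355328


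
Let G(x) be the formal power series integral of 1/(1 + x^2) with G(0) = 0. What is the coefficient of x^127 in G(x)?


1/(1 + x^2) = sum_{j>=0} (-1)^j x^(2j). Integrating termwise with G(0) = 0:
G(x) = sum_{j>=0} (-1)^j x^(2j+1) / (2j+1) = arctan(x).
Only odd powers are nonzero. For x^127 write 127 = 2*63 + 1, giving
(-1)^63 / 127 = -1/127 = -1/127.

-1/127


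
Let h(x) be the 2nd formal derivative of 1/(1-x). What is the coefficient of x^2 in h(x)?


Differentiating 2 times: d^2/dx^2 [1/(1-x)] = 2!/(1-x)^3.
The expansion 1/(1-x)^3 = sum_{k>=0} C(k+2, 2) x^k, so the coefficient of x^n in 2!/(1-x)^3 is 2! * C(n+2, 2).
For n = 2: 2 * C(4, 2) = 2 * 6 = 12

12


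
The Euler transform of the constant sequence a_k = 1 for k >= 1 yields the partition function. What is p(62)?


The Euler transform converts the sequence a_k = 1 into the number of integer partitions.
Using the recurrence or dynamic programming:
p(62) = 1300156

1300156


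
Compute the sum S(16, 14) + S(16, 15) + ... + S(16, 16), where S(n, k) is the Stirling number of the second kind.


By definition, S(n, k) counts partitions of an n-set into exactly k nonempty blocks.
Computing row n = 16 for k = 14..16:
S(16, k): 6020, 120, 1
Sum = 6141.

6141


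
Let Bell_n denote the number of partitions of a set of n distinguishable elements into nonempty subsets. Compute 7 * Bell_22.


Bell_22 can be computed from the Bell triangle or from Dobinski's identity Bell_n = (1/e) * sum_{k>=0} k^n / k!.
Computing Bell_22 = 4506715738447323.
Then 7 * 4506715738447323 = 31547010169131261.

31547010169131261


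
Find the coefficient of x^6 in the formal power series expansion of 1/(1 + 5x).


Write 1/(1 + c x) = 1/(1 - (-c) x) and apply the geometric-series identity
1/(1 - y) = sum_{k>=0} y^k to get 1/(1 + c x) = sum_{k>=0} (-c)^k x^k.
So the coefficient of x^k is (-c)^k = (-1)^k * c^k.
Here c = 5 and k = 6:
(-5)^6 = 1 * 15625 = 15625

15625


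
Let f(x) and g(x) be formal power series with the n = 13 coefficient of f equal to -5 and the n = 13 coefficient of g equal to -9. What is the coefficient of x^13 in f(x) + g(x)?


Addition of formal power series is termwise.
The coefficient of x^13 in f + g = -5 + -9
= -14

-14


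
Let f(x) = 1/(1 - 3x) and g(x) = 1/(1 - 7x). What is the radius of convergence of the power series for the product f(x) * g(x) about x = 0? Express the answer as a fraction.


The radius of 1/(1 - 3x) is 1/3 (nearest singularity at x = 1/3), and the radius of 1/(1 - 7x) is 1/7.
The product f(x)*g(x) = 1/((1 - 3x)(1 - 7x)) has singularities at both 1/3 and 1/7, so its radius of convergence is the distance to the nearest one:
min(1/3, 1/7) = 1/7.

1/7


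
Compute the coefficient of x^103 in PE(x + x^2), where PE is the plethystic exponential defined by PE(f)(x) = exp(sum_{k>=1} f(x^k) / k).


With f(x) = x + x^2, the exponent is sum_{k>=1} (x^k + x^(2k)) / k = -ln(1 - x) - ln(1 - x^2). Exponentiating:
PE(x + x^2) = 1 / ((1 - x)(1 - x^2)).
This is the generating function for partitions of n into parts of size 1 or 2. The number of 2's can be any j in 0..51, and the rest are 1's, so
[x^103] = floor(103/2) + 1 = 52.

52


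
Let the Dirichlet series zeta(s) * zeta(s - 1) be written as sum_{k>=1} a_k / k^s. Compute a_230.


Convolution gives a_k = sum_{d | k} d * 1 = sum_{d | k} d = sigma(k), the sum of positive divisors of k.
For k = 230, the divisors are 1, 2, 5, 10, 23, 46, 115, 230, so
sigma(230) = 1 + 2 + 5 + 10 + 23 + 46 + 115 + 230 = 432.

432


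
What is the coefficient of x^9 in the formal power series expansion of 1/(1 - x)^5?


The expansion 1/(1 - x)^r = sum_{k>=0} C(k + r - 1, r - 1) x^k follows from the multiset / negative-binomial theorem (or from repeated differentiation of the geometric series).
For r = 5 and k = 9:
C(13, 4) = 6227020800 / (24 * 362880) = 715.

715


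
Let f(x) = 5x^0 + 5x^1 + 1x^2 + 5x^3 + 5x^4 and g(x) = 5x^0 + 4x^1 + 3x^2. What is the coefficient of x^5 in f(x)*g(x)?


Cauchy product at x^5:
5*3 + 5*4
= 35

35


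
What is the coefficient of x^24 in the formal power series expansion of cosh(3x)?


The Maclaurin series is cosh(t) = sum_{m>=0} t^(2m) / (2m)!, so substituting t = 3x, only even powers of x are nonzero, with coefficient of x^(2m) equal to 3^(2m) / (2m)!.
For x^24 the coefficient is 3^24/24! = 282429536481/620448401733239439360000 = 4782969/10507348163952640000.

4782969/10507348163952640000


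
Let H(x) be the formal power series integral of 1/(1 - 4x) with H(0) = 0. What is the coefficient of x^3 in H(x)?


1/(1 - 4x) = sum_{k>=0} 4^k x^k. Integrating termwise with H(0) = 0:
H(x) = sum_{k>=0} 4^k x^(k+1) / (k+1) = sum_{m>=1} 4^(m-1) x^m / m.
For m = 3: 4^2/3 = 16/3 = 16/3.

16/3


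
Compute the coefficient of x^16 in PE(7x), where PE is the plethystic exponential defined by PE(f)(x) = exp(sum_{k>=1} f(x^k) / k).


With f(x) = 7x, the exponent is sum_{k>=1} 7 x^k / k = 7 * (-ln(1 - x)). Exponentiating:
PE(7x) = exp(-7 ln(1 - x)) = 1/(1 - x)^7.
By the negative binomial expansion, [x^n] 1/(1 - x)^7 = C(n + 6, 6).
For n = 16: C(22, 6) = 74613.

74613


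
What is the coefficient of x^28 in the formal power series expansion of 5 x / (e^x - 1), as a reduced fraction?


The exponential generating function for Bernoulli numbers is
x / (e^x - 1) = sum_{k>=0} B_k x^k / k!.
So the coefficient of x^28 in 5 x / (e^x - 1) is 5 B_28 / 28!.
Computing: B_28 = -23749461029/870, 28! = 304888344611713860501504000000, giving
5 * -23749461029/870 / 304888344611713860501504000000 = -3392780147/7578653137491173103894528000000.

-3392780147/7578653137491173103894528000000


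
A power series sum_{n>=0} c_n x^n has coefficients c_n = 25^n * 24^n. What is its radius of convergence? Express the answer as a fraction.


By the root test (Cauchy-Hadamard), the radius is R = 1 / limsup_n |c_n|^(1/n).
Here |c_n|^(1/n) = (25^n * 24^n)^(1/n) = 25 * 24 = 600 for all n.
So R = 1/600 = 1/600.

1/600


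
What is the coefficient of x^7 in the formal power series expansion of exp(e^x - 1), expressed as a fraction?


exp(e^x - 1) is the exponential generating function for the Bell numbers Bell_k: exp(e^x - 1) = sum_{k>=0} Bell_k x^k / k!.
So the coefficient of x^7 in exp(e^x - 1) is Bell_7 / 7!.
Computing: Bell_7 = 877 and 7! = 5040, giving
877/5040 = 877/5040.

877/5040


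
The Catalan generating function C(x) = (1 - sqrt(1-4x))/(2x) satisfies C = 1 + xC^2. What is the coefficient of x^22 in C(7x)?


Substituting x -> 7x scales the n-th coefficient by 7^n, so [x^22] C(7x) = 7^22 * C_22.
C_22 = C(2*22, 22)/(23) = 2104098963720/23 = 91482563640.
So 7^22 * 91482563640 = 3909821048582988049 * 91482563640 = 357680452898004736014001938360.

357680452898004736014001938360


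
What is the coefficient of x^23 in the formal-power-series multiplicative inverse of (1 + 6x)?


The inverse is 1/(1 + 6x). Apply the geometric identity 1/(1 - y) = sum_{k>=0} y^k with y = -6x:
1/(1 + 6x) = sum_{k>=0} (-6)^k x^k.
So the coefficient of x^23 is (-6)^23 = -789730223053602816.

-789730223053602816


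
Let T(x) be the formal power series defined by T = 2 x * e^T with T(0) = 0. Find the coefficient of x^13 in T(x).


Apply the Lagrange inversion formula: if T = 2 x * phi(T) with phi(t) = e^t, then
[x^n] T = 2^n * (1/n) [t^(n-1)] phi(t)^n = 2^n * (1/n) [t^(n-1)] e^(n t) = 2^n * (1/n) * n^(n-1) / (n-1)! = 2^n * n^(n-1) / n!.
When c = 1 this is the Cayley count of rooted labeled trees on n vertices, divided by n!.
For n = 13: 2^13 * 13^12 / 13! = 8192 * 23298085122481/6227020800 = 14337283152296/467775.

14337283152296/467775


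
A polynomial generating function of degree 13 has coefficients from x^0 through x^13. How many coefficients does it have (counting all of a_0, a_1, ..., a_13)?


A polynomial of degree 13 takes the form a_0 + a_1 x + ... + a_13 x^13.
The number of coefficients is 13 + 1 = 14.

14


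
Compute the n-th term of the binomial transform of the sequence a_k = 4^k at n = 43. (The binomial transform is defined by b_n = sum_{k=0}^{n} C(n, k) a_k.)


With a_k = 4^k, b_n = sum_{k=0}^{n} C(n, k) 4^k = (1 + 4)^n by the binomial theorem.
For n = 43: (1 + 4)^43 = 5^43 = 1136868377216160297393798828125.

1136868377216160297393798828125


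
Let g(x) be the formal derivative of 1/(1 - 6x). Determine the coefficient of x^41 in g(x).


Differentiate termwise: d/dx sum_{k>=0} 6^k x^k = sum_{k>=1} k 6^k x^(k-1) = sum_{j>=0} (j+1) 6^(j+1) x^j.
Equivalently, d/dx [1/(1 - 6x)] = 6/(1 - 6x)^2.
For j = 41: 42 * 6^42 = 42 * 481229803398374426442198455156736 = 20211651742731725910572335116582912.

20211651742731725910572335116582912


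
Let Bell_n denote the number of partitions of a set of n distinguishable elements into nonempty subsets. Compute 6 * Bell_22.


Bell_22 can be computed from the Bell triangle or from Dobinski's identity Bell_n = (1/e) * sum_{k>=0} k^n / k!.
Computing Bell_22 = 4506715738447323.
Then 6 * 4506715738447323 = 27040294430683938.

27040294430683938


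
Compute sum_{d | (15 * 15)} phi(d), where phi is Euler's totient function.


First, 15 * 15 = 225. One classical identity is sum_{d | n} phi(d) = n (each k in [1, n] has a unique gcd with n, and among the k's with gcd(k, n) = n/d there are phi(d) of them). So the sum equals 225. We also verify directly:
Divisors of 225: 1, 3, 5, 9, 15, 25, 45, 75, 225.
phi values: 1, 2, 4, 6, 8, 20, 24, 40, 120.
Sum = 225.

225


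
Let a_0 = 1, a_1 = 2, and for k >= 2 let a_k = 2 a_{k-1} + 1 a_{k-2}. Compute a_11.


Iterating the recurrence forward:
a_0 = 1
a_1 = 2
a_2 = 2*2 + 1*1 = 5
a_3 = 2*5 + 1*2 = 12
a_4 = 2*12 + 1*5 = 29
a_5 = 2*29 + 1*12 = 70
a_6 = 2*70 + 1*29 = 169
a_7 = 2*169 + 1*70 = 408
a_8 = 2*408 + 1*169 = 985
a_9 = 2*985 + 1*408 = 2378
a_10 = 2*2378 + 1*985 = 5741
a_11 = 2*5741 + 1*2378 = 13860
So a_11 = 13860.

13860


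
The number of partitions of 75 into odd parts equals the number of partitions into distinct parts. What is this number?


Computing partitions of 75 into odd parts (1, 3, 5, ...):
Using the generating function prod_{k>=0} 1/(1-x^(2k+1)),
the count is 48446

48446


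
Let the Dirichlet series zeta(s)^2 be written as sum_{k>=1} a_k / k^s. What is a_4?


The Dirichlet convolution of the constant function 1 with itself gives (1 * 1)(k) = sum_{d | k} 1 = d(k), the number of positive divisors of k.
Since zeta(s) = sum_{k>=1} 1/k^s, we have zeta(s)^2 = sum_{k>=1} d(k)/k^s, so a_k = d(k).
For k = 4: the divisors are 1, 2, 4.
Count = 3.

3


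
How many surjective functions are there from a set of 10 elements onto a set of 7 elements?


By inclusion-exclusion on which target elements are missed, the number of surjections from an n-set onto a k-set is
surj(n, k) = sum_{j=0}^{k} (-1)^j C(k, j) (k - j)^n.
Equivalently surj(n, k) = k! * S(n, k), where S(n, k) is the Stirling number of the second kind.
For n = 10, k = 7:
S(10, 7) = 5880, so
surj = 7! * 5880 = 5040 * 5880 = 29635200.

29635200


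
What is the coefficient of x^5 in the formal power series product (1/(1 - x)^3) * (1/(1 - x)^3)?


Combine the factors: (1/(1 - x)^3) * (1/(1 - x)^3) = 1/(1 - x)^6.
Then use 1/(1 - x)^r = sum_{k>=0} C(k + r - 1, r - 1) x^k with r = 6 and k = 5:
C(10, 5) = 252.

252


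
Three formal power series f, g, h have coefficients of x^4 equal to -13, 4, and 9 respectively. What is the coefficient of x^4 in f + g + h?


Series addition is componentwise:
-13 + 4 + 9
= 0

0


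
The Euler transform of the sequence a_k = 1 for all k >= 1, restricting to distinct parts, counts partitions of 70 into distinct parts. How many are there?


Partitions of 70 into distinct parts can be computed via generating function.
Product (1+x)(1+x^2)(1+x^3)...
The coefficient of x^70 = 29927

29927


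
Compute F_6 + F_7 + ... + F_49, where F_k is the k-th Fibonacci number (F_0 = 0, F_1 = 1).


Use the identity sum_{k=0}^{N} F_k = F_{N+2} - 1 (which follows from F_{k+2} - F_{k+1} = F_k). Then
sum_{k=6}^{49} F_k = (F_{51} - 1) - (F_{7} - 1) = F_{51} - F_{7}.
Computing: F_{51} = 20365011074, F_{7} = 13, so
Sum = 20365011074 - 13 = 20365011061.

20365011061


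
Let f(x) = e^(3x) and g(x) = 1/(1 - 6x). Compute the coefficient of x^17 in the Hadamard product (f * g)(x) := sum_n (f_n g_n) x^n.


Expanding: f_k = 3^k/k! (from e^(3x)) and g_k = 6^k (from 1/(1 - 6x)). So the Hadamard coefficient (f * g)_k = 3^k 6^k / k! = (18)^k / k!.
For k = 17: 18^17/17! = 2185911559738696531968/355687428096000 = 91507169819844/14889875.

91507169819844/14889875


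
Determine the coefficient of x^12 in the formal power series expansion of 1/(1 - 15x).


The geometric series identity gives 1/(1 - c x) = sum_{k>=0} c^k x^k, so the coefficient of x^k is c^k.
Here c = 15 and k = 12.
Computing: 15^12 = 129746337890625

129746337890625


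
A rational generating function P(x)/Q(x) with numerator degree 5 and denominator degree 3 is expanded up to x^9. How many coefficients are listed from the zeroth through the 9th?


Expanding up to x^9 gives the coefficients for x^0, x^1, ..., x^9.
That is 9 + 1 = 10 coefficients in total.

10


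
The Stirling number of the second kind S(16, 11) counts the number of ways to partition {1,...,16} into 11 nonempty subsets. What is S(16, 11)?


Using the explicit formula S(n,k) = (1/k!) sum_{j=0}^{k} (-1)^(k-j) C(k,j) j^n:
S(16, 11) = 28936908
Equivalently, S(n,k) is n! times the coefficient of x^n in the EGF (e^x - 1)^k / k!.

28936908


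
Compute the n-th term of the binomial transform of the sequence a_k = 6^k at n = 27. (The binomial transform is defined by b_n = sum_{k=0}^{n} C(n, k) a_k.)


With a_k = 6^k, b_n = sum_{k=0}^{n} C(n, k) 6^k = (1 + 6)^n by the binomial theorem.
For n = 27: (1 + 6)^27 = 7^27 = 65712362363534280139543.

65712362363534280139543


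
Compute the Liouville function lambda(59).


The Liouville function is lambda(k) = (-1)^Omega(k), where Omega(k) counts the prime factors of k with multiplicity.
Factoring: 59 = 59, so Omega(59) = 1.
lambda(59) = (-1)^1 = -1.

-1


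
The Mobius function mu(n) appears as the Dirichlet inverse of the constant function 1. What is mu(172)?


172 has a squared prime factor, so mu(172) = 0.
Factorization reveals a repeated prime.

0


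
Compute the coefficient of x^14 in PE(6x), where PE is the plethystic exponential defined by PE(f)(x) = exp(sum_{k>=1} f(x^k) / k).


With f(x) = 6x, the exponent is sum_{k>=1} 6 x^k / k = 6 * (-ln(1 - x)). Exponentiating:
PE(6x) = exp(-6 ln(1 - x)) = 1/(1 - x)^6.
By the negative binomial expansion, [x^n] 1/(1 - x)^6 = C(n + 5, 5).
For n = 14: C(19, 5) = 11628.

11628


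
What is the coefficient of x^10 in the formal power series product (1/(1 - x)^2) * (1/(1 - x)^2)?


Combine the factors: (1/(1 - x)^2) * (1/(1 - x)^2) = 1/(1 - x)^4.
Then use 1/(1 - x)^r = sum_{k>=0} C(k + r - 1, r - 1) x^k with r = 4 and k = 10:
C(13, 3) = 286.

286


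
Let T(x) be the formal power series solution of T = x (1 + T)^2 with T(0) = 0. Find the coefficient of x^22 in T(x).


Apply the Lagrange inversion formula: if T = x * phi(T) with phi(t) = (1 + t)^2, then [x^n] T = (1/n) [t^(n-1)] phi(t)^n = (1/n) [t^(n-1)] (1 + t)^(2n) = (1/n) C(2n, n-1).
Using the identity C(2n, n-1) = C(2n, n) * n / (n+1), the unscaled factor equals C(2n, n) / (n+1) = C_n, the n-th Catalan number.
For n = 22: C_22 = C(44, 22) / 23 = 2104098963720/23 = 91482563640 = 91482563640.

91482563640


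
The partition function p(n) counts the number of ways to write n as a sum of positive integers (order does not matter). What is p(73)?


Using the generating function prod_{k>=1} 1/(1-x^k), we compute p(73).
By dynamic programming over parts 1 through 73:
p(73) = 6185689

6185689


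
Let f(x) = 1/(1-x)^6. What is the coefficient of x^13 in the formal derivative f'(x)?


Differentiate: d/dx [ 1/(1-x)^r ] = r / (1-x)^(r+1).
Here r = 6, so f'(x) = 6 / (1-x)^7.
The expansion of 1/(1-x)^(r+1) has coefficient of x^n equal to C(n+r, r).
So the coefficient of x^13 in f'(x) is
6 * C(19, 6) = 6 * 27132 = 162792

162792


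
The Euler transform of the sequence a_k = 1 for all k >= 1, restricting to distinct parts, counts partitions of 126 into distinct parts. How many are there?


Partitions of 126 into distinct parts can be computed via generating function.
Product (1+x)(1+x^2)(1+x^3)...
The coefficient of x^126 = 3457027

3457027


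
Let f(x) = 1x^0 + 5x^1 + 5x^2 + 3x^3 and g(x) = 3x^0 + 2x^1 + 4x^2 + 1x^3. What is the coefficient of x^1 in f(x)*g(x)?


Cauchy product at x^1:
1*2 + 5*3
= 17

17


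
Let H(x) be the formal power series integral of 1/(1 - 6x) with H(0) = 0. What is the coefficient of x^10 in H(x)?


1/(1 - 6x) = sum_{k>=0} 6^k x^k. Integrating termwise with H(0) = 0:
H(x) = sum_{k>=0} 6^k x^(k+1) / (k+1) = sum_{m>=1} 6^(m-1) x^m / m.
For m = 10: 6^9/10 = 10077696/10 = 5038848/5.

5038848/5


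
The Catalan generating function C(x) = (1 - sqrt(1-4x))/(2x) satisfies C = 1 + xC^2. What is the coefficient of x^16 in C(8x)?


Substituting x -> 8x scales the n-th coefficient by 8^n, so [x^16] C(8x) = 8^16 * C_16.
C_16 = C(2*16, 16)/(17) = 601080390/17 = 35357670.
So 8^16 * 35357670 = 281474976710656 * 35357670 = 9952299339793060331520.

9952299339793060331520


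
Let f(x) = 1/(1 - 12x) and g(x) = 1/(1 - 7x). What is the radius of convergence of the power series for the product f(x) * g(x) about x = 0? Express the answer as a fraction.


The radius of 1/(1 - 12x) is 1/12 (nearest singularity at x = 1/12), and the radius of 1/(1 - 7x) is 1/7.
The product f(x)*g(x) = 1/((1 - 12x)(1 - 7x)) has singularities at both 1/12 and 1/7, so its radius of convergence is the distance to the nearest one:
min(1/12, 1/7) = 1/12.

1/12


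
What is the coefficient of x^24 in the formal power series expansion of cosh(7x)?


The Maclaurin series is cosh(t) = sum_{m>=0} t^(2m) / (2m)!, so substituting t = 7x, only even powers of x are nonzero, with coefficient of x^(2m) equal to 7^(2m) / (2m)!.
For x^24 the coefficient is 7^24/24! = 191581231380566414401/620448401733239439360000 = 558545864083284007/1808887468610027520000.

558545864083284007/1808887468610027520000


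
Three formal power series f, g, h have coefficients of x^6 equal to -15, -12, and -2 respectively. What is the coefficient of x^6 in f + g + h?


Series addition is componentwise:
-15 + -12 + -2
= -29

-29


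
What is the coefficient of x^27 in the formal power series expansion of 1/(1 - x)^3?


The negative binomial / multiset identity is
1/(1 - x)^r = sum_{k>=0} C(k + r - 1, r - 1) x^k.
Here r = 3 and k = 27, so the coefficient is
C(27 + 2, 2) = C(29, 2)
= 406

406


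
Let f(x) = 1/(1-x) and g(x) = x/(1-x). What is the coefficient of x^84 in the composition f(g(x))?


First simplify the composition: f(g(x)) = 1/(1 - x/(1-x)) = (1-x)/((1-x) - x) = (1-x)/(1-2x).
Now extract the coefficient. Write (1-x)/(1-2x) = 1/(1-2x) - x/(1-2x).
The coefficient of x^n in 1/(1-2x) is 2^n, and in x/(1-2x) is 2^(n-1) (for n >= 1).
So the coefficient of x^84 is 2^84 - 2^83 = 19342813113834066795298816 - 9671406556917033397649408 = 9671406556917033397649408.

9671406556917033397649408


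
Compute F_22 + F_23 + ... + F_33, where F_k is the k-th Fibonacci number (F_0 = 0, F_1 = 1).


Use the identity sum_{k=0}^{N} F_k = F_{N+2} - 1 (which follows from F_{k+2} - F_{k+1} = F_k). Then
sum_{k=22}^{33} F_k = (F_{35} - 1) - (F_{23} - 1) = F_{35} - F_{23}.
Computing: F_{35} = 9227465, F_{23} = 28657, so
Sum = 9227465 - 28657 = 9198808.

9198808


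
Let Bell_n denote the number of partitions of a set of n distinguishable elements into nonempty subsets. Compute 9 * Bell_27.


Bell_27 can be computed from the Bell triangle or from Dobinski's identity Bell_n = (1/e) * sum_{k>=0} k^n / k!.
Computing Bell_27 = 545717047936059989389.
Then 9 * 545717047936059989389 = 4911453431424539904501.

4911453431424539904501


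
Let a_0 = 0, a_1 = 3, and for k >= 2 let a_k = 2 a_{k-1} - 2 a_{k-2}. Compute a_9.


Iterating the recurrence forward:
a_0 = 0
a_1 = 3
a_2 = 2*3 - 2*0 = 6
a_3 = 2*6 - 2*3 = 6
a_4 = 2*6 - 2*6 = 0
a_5 = 2*0 - 2*6 = -12
a_6 = 2*-12 - 2*0 = -24
a_7 = 2*-24 - 2*-12 = -24
a_8 = 2*-24 - 2*-24 = 0
a_9 = 2*0 - 2*-24 = 48
So a_9 = 48.

48
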